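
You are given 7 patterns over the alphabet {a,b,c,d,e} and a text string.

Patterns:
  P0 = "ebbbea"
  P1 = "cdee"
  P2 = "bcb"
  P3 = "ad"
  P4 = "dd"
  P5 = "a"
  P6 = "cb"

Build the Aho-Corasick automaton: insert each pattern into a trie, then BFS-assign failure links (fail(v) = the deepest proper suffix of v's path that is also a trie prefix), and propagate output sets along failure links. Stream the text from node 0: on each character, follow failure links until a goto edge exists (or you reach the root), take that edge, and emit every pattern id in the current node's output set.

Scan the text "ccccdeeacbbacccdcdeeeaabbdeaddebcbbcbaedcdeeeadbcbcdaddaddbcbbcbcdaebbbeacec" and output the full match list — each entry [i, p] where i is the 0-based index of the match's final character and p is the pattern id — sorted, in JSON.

Build automaton:
Trie (insert patterns):
  0='ε' goto a→14 b→11 c→7 d→16 e→1
  1='e' goto b→2
  2='eb' goto b→3
  3='ebb' goto b→4
  4='ebbb' goto e→5
  5='ebbbe' goto a→6
  6='ebbbea' goto ·  [P0 ends]
  7='c' goto b→18 d→8
  8='cd' goto e→9
  9='cde' goto e→10
  10='cdee' goto ·  [P1 ends]
  11='b' goto c→12
  12='bc' goto b→13
  13='bcb' goto ·  [P2 ends]
  14='a' goto d→15  [P5 ends]
  15='ad' goto ·  [P3 ends]
  16='d' goto d→17
  17='dd' goto ·  [P4 ends]
  18='cb' goto ·  [P6 ends]

Failure links (BFS by depth):
  n1('e'): parent n0 fail=0; on 'e' 0 → fail=0;  out ∅∪∅=∅
  n7('c'): parent n0 fail=0; on 'c' 0 → fail=0;  out ∅∪∅=∅
  n11('b'): parent n0 fail=0; on 'b' 0 → fail=0;  out ∅∪∅=∅
  n14('a'): parent n0 fail=0; on 'a' 0 → fail=0;  out {5}∪∅={5}
  n16('d'): parent n0 fail=0; on 'd' 0 → fail=0;  out ∅∪∅=∅
  n2('eb'): parent n1 fail=0; on 'b' 0 → fail=11;  out ∅∪∅=∅
  n8('cd'): parent n7 fail=0; on 'd' 0 → fail=16;  out ∅∪∅=∅
  n12('bc'): parent n11 fail=0; on 'c' 0 → fail=7;  out ∅∪∅=∅
  n15('ad'): parent n14 fail=0; on 'd' 0 → fail=16;  out {3}∪∅={3}
  n17('dd'): parent n16 fail=0; on 'd' 0 → fail=16;  out {4}∪∅={4}
  n18('cb'): parent n7 fail=0; on 'b' 0 → fail=11;  out {6}∪∅={6}
  n3('ebb'): parent n2 fail=11; on 'b' 11→0 → fail=11;  out ∅∪∅=∅
  n9('cde'): parent n8 fail=16; on 'e' 16→0 → fail=1;  out ∅∪∅=∅
  n13('bcb'): parent n12 fail=7; on 'b' 7 → fail=18;  out {2}∪{6}={2,6}
  n4('ebbb'): parent n3 fail=11; on 'b' 11→0 → fail=11;  out ∅∪∅=∅
  n10('cdee'): parent n9 fail=1; on 'e' 1→0 → fail=1;  out {1}∪∅={1}
  n5('ebbbe'): parent n4 fail=11; on 'e' 11→0 → fail=1;  out ∅∪∅=∅
  n6('ebbbea'): parent n5 fail=1; on 'a' 1→0 → fail=14;  out {0}∪{5}={0,5}

Run:
[0] read 'c'  n0⇒n7
[1] read 'c'  n7⇒n7 (via fail)
[2] read 'c'  n7⇒n7 (via fail)
[3] read 'c'  n7⇒n7 (via fail)
[4] read 'd'  n7⇒n8
[5] read 'e'  n8⇒n9
[6] read 'e'  n9⇒n10  → match P1@[3:6]
[7] read 'a'  n10⇒n14 (via fail)  → match P5@[7:7]
[8] read 'c'  n14⇒n7 (via fail)
[9] read 'b'  n7⇒n18  → match P6@[8:9]
[10] read 'b'  n18⇒n11 (via fail)
[11] read 'a'  n11⇒n14 (via fail)  → match P5@[11:11]
[12] read 'c'  n14⇒n7 (via fail)
[13] read 'c'  n7⇒n7 (via fail)
[14] read 'c'  n7⇒n7 (via fail)
[15] read 'd'  n7⇒n8
[16] read 'c'  n8⇒n7 (via fail)
[17] read 'd'  n7⇒n8
[18] read 'e'  n8⇒n9
[19] read 'e'  n9⇒n10  → match P1@[16:19]
[20] read 'e'  n10⇒n1 (via fail)
[21] read 'a'  n1⇒n14 (via fail)  → match P5@[21:21]
[22] read 'a'  n14⇒n14 (via fail)  → match P5@[22:22]
[23] read 'b'  n14⇒n11 (via fail)
[24] read 'b'  n11⇒n11 (via fail)
[25] read 'd'  n11⇒n16 (via fail)
[26] read 'e'  n16⇒n1 (via fail)
[27] read 'a'  n1⇒n14 (via fail)  → match P5@[27:27]
[28] read 'd'  n14⇒n15  → match P3@[27:28]
[29] read 'd'  n15⇒n17 (via fail)  → match P4@[28:29]
[30] read 'e'  n17⇒n1 (via fail)
[31] read 'b'  n1⇒n2
[32] read 'c'  n2⇒n12 (via fail)
[33] read 'b'  n12⇒n13  → match P2@[31:33],P6@[32:33]
[34] read 'b'  n13⇒n11 (via fail)
[35] read 'c'  n11⇒n12
[36] read 'b'  n12⇒n13  → match P2@[34:36],P6@[35:36]
[37] read 'a'  n13⇒n14 (via fail)  → match P5@[37:37]
[38] read 'e'  n14⇒n1 (via fail)
[39] read 'd'  n1⇒n16 (via fail)
[40] read 'c'  n16⇒n7 (via fail)
[41] read 'd'  n7⇒n8
[42] read 'e'  n8⇒n9
[43] read 'e'  n9⇒n10  → match P1@[40:43]
[44] read 'e'  n10⇒n1 (via fail)
[45] read 'a'  n1⇒n14 (via fail)  → match P5@[45:45]
[46] read 'd'  n14⇒n15  → match P3@[45:46]
[47] read 'b'  n15⇒n11 (via fail)
[48] read 'c'  n11⇒n12
[49] read 'b'  n12⇒n13  → match P2@[47:49],P6@[48:49]
[50] read 'c'  n13⇒n12 (via fail)
[51] read 'd'  n12⇒n8 (via fail)
[52] read 'a'  n8⇒n14 (via fail)  → match P5@[52:52]
[53] read 'd'  n14⇒n15  → match P3@[52:53]
[54] read 'd'  n15⇒n17 (via fail)  → match P4@[53:54]
[55] read 'a'  n17⇒n14 (via fail)  → match P5@[55:55]
[56] read 'd'  n14⇒n15  → match P3@[55:56]
[57] read 'd'  n15⇒n17 (via fail)  → match P4@[56:57]
[58] read 'b'  n17⇒n11 (via fail)
[59] read 'c'  n11⇒n12
[60] read 'b'  n12⇒n13  → match P2@[58:60],P6@[59:60]
[61] read 'b'  n13⇒n11 (via fail)
[62] read 'c'  n11⇒n12
[63] read 'b'  n12⇒n13  → match P2@[61:63],P6@[62:63]
[64] read 'c'  n13⇒n12 (via fail)
[65] read 'd'  n12⇒n8 (via fail)
[66] read 'a'  n8⇒n14 (via fail)  → match P5@[66:66]
[67] read 'e'  n14⇒n1 (via fail)
[68] read 'b'  n1⇒n2
[69] read 'b'  n2⇒n3
[70] read 'b'  n3⇒n4
[71] read 'e'  n4⇒n5
[72] read 'a'  n5⇒n6  → match P0@[67:72],P5@[72:72]
[73] read 'c'  n6⇒n7 (via fail)
[74] read 'e'  n7⇒n1 (via fail)
[75] read 'c'  n1⇒n7 (via fail)

Matches: [[6,1],[7,5],[9,6],[11,5],[19,1],[21,5],[22,5],[27,5],[28,3],[29,4],[33,2],[33,6],[36,2],[36,6],[37,5],[43,1],[45,5],[46,3],[49,2],[49,6],[52,5],[53,3],[54,4],[55,5],[56,3],[57,4],[60,2],[60,6],[63,2],[63,6],[66,5],[72,0],[72,5]]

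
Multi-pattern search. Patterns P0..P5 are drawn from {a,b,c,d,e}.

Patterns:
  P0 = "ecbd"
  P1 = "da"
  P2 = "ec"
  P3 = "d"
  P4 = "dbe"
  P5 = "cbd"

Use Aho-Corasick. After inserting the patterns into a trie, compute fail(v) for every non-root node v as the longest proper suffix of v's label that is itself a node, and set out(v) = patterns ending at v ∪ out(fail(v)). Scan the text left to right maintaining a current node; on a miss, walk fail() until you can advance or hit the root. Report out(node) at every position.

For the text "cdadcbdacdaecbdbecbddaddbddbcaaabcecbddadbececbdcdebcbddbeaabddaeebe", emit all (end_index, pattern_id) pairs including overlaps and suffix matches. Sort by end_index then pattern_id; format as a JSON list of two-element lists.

Construct AC machine:
Trie nodes:
  n0 'ε': c→9 d→5 e→1
  n1 'e': c→2
  n2 'ec': b→3  [P2 ends]
  n3 'ecb': d→4
  n4 'ecbd': ·  [P0 ends]
  n5 'd': a→6 b→7  [P3 ends]
  n6 'da': ·  [P1 ends]
  n7 'db': e→8
  n8 'dbe': ·  [P4 ends]
  n9 'c': b→10
  n10 'cb': d→11
  n11 'cbd': ·  [P5 ends]

BFS fail/out derivation:
  fail(1) 'e': from fail(0)=0 chase 'e': 0 ⇒ 0;  out=∅∪out(0)=∅
  fail(5) 'd': from fail(0)=0 chase 'd': 0 ⇒ 0;  out={3}∪out(0)={3}
  fail(9) 'c': from fail(0)=0 chase 'c': 0 ⇒ 0;  out=∅∪out(0)=∅
  fail(2) 'ec': from fail(1)=0 chase 'c': 0 ⇒ 9;  out={2}∪out(9)={2}
  fail(6) 'da': from fail(5)=0 chase 'a': 0 ⇒ 0;  out={1}∪out(0)={1}
  fail(7) 'db': from fail(5)=0 chase 'b': 0 ⇒ 0;  out=∅∪out(0)=∅
  fail(10) 'cb': from fail(9)=0 chase 'b': 0 ⇒ 0;  out=∅∪out(0)=∅
  fail(3) 'ecb': from fail(2)=9 chase 'b': 9 ⇒ 10;  out=∅∪out(10)=∅
  fail(8) 'dbe': from fail(7)=0 chase 'e': 0 ⇒ 1;  out={4}∪out(1)={4}
  fail(11) 'cbd': from fail(10)=0 chase 'd': 0 ⇒ 5;  out={5}∪out(5)={3,5}
  fail(4) 'ecbd': from fail(3)=10 chase 'd': 10 ⇒ 11;  out={0}∪out(11)={0,3,5}

Scan:
[0] read 'c'  n0⇒n9
[1] read 'd'  n9⇒n5 (via fail)  emit P3@[1:1]
[2] read 'a'  n5⇒n6  emit P1@[1:2]
[3] read 'd'  n6⇒n5 (via fail)  emit P3@[3:3]
[4] read 'c'  n5⇒n9 (via fail)
[5] read 'b'  n9⇒n10
[6] read 'd'  n10⇒n11  emit P3@[6:6],P5@[4:6]
[7] read 'a'  n11⇒n6 (via fail)  emit P1@[6:7]
[8] read 'c'  n6⇒n9 (via fail)
[9] read 'd'  n9⇒n5 (via fail)  emit P3@[9:9]
[10] read 'a'  n5⇒n6  emit P1@[9:10]
[11] read 'e'  n6⇒n1 (via fail)
[12] read 'c'  n1⇒n2  emit P2@[11:12]
[13] read 'b'  n2⇒n3
[14] read 'd'  n3⇒n4  emit P0@[11:14],P3@[14:14],P5@[12:14]
[15] read 'b'  n4⇒n7 (via fail)
[16] read 'e'  n7⇒n8  emit P4@[14:16]
[17] read 'c'  n8⇒n2 (via fail)  emit P2@[16:17]
[18] read 'b'  n2⇒n3
[19] read 'd'  n3⇒n4  emit P0@[16:19],P3@[19:19],P5@[17:19]
[20] read 'd'  n4⇒n5 (via fail)  emit P3@[20:20]
[21] read 'a'  n5⇒n6  emit P1@[20:21]
[22] read 'd'  n6⇒n5 (via fail)  emit P3@[22:22]
[23] read 'd'  n5⇒n5 (via fail)  emit P3@[23:23]
[24] read 'b'  n5⇒n7
[25] read 'd'  n7⇒n5 (via fail)  emit P3@[25:25]
[26] read 'd'  n5⇒n5 (via fail)  emit P3@[26:26]
[27] read 'b'  n5⇒n7
[28] read 'c'  n7⇒n9 (via fail)
[29] read 'a'  n9⇒n0 (via fail)
[30] read 'a'  n0⇒n0
[31] read 'a'  n0⇒n0
[32] read 'b'  n0⇒n0
[33] read 'c'  n0⇒n9
[34] read 'e'  n9⇒n1 (via fail)
[35] read 'c'  n1⇒n2  emit P2@[34:35]
[36] read 'b'  n2⇒n3
[37] read 'd'  n3⇒n4  emit P0@[34:37],P3@[37:37],P5@[35:37]
[38] read 'd'  n4⇒n5 (via fail)  emit P3@[38:38]
[39] read 'a'  n5⇒n6  emit P1@[38:39]
[40] read 'd'  n6⇒n5 (via fail)  emit P3@[40:40]
[41] read 'b'  n5⇒n7
[42] read 'e'  n7⇒n8  emit P4@[40:42]
[43] read 'c'  n8⇒n2 (via fail)  emit P2@[42:43]
[44] read 'e'  n2⇒n1 (via fail)
[45] read 'c'  n1⇒n2  emit P2@[44:45]
[46] read 'b'  n2⇒n3
[47] read 'd'  n3⇒n4  emit P0@[44:47],P3@[47:47],P5@[45:47]
[48] read 'c'  n4⇒n9 (via fail)
[49] read 'd'  n9⇒n5 (via fail)  emit P3@[49:49]
[50] read 'e'  n5⇒n1 (via fail)
[51] read 'b'  n1⇒n0 (via fail)
[52] read 'c'  n0⇒n9
[53] read 'b'  n9⇒n10
[54] read 'd'  n10⇒n11  emit P3@[54:54],P5@[52:54]
[55] read 'd'  n11⇒n5 (via fail)  emit P3@[55:55]
[56] read 'b'  n5⇒n7
[57] read 'e'  n7⇒n8  emit P4@[55:57]
[58] read 'a'  n8⇒n0 (via fail)
[59] read 'a'  n0⇒n0
[60] read 'b'  n0⇒n0
[61] read 'd'  n0⇒n5  emit P3@[61:61]
[62] read 'd'  n5⇒n5 (via fail)  emit P3@[62:62]
[63] read 'a'  n5⇒n6  emit P1@[62:63]
[64] read 'e'  n6⇒n1 (via fail)
[65] read 'e'  n1⇒n1 (via fail)
[66] read 'b'  n1⇒n0 (via fail)
[67] read 'e'  n0⇒n1

Matches: [[1,3],[2,1],[3,3],[6,3],[6,5],[7,1],[9,3],[10,1],[12,2],[14,0],[14,3],[14,5],[16,4],[17,2],[19,0],[19,3],[19,5],[20,3],[21,1],[22,3],[23,3],[25,3],[26,3],[35,2],[37,0],[37,3],[37,5],[38,3],[39,1],[40,3],[42,4],[43,2],[45,2],[47,0],[47,3],[47,5],[49,3],[54,3],[54,5],[55,3],[57,4],[61,3],[62,3],[63,1]]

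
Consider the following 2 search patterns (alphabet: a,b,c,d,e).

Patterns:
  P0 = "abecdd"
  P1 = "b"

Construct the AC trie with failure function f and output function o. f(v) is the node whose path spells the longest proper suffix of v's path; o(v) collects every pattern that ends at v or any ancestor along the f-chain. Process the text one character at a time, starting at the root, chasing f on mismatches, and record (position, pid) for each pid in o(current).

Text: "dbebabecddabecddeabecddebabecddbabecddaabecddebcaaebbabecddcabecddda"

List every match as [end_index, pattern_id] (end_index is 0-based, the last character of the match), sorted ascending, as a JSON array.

Construct AC machine:
Trie nodes:
  0='ε' goto a→1 b→7
  1='a' goto b→2
  2='ab' goto e→3
  3='abe' goto c→4
  4='abec' goto d→5
  5='abecd' goto d→6
  6='abecdd' goto ·  ←P0
  7='b' goto ·  ←P1

Failure links (BFS by depth):
  n1('a'): parent n0 fail=0; on 'a' 0 → fail=0;  out ∅∪∅=∅
  n7('b'): parent n0 fail=0; on 'b' 0 → fail=0;  out {1}∪∅={1}
  n2('ab'): parent n1 fail=0; on 'b' 0 → fail=7;  out ∅∪{1}={1}
  n3('abe'): parent n2 fail=7; on 'e' 7→0 → fail=0;  out ∅∪∅=∅
  n4('abec'): parent n3 fail=0; on 'c' 0 → fail=0;  out ∅∪∅=∅
  n5('abecd'): parent n4 fail=0; on 'd' 0 → fail=0;  out ∅∪∅=∅
  n6('abecdd'): parent n5 fail=0; on 'd' 0 → fail=0;  out {0}∪∅={0}

Run:
pos 0 'd': at 0
pos 1 'b': at 7  ** P1@[1:1]
pos 2 'e': at 0 (fail-walked)
pos 3 'b': at 7  ** P1@[3:3]
pos 4 'a': at 1 (fail-walked)
pos 5 'b': at 2  ** P1@[5:5]
pos 6 'e': at 3
pos 7 'c': at 4
pos 8 'd': at 5
pos 9 'd': at 6  ** P0@[4:9]
pos 10 'a': at 1 (fail-walked)
pos 11 'b': at 2  ** P1@[11:11]
pos 12 'e': at 3
pos 13 'c': at 4
pos 14 'd': at 5
pos 15 'd': at 6  ** P0@[10:15]
pos 16 'e': at 0 (fail-walked)
pos 17 'a': at 1
pos 18 'b': at 2  ** P1@[18:18]
pos 19 'e': at 3
pos 20 'c': at 4
pos 21 'd': at 5
pos 22 'd': at 6  ** P0@[17:22]
pos 23 'e': at 0 (fail-walked)
pos 24 'b': at 7  ** P1@[24:24]
pos 25 'a': at 1 (fail-walked)
pos 26 'b': at 2  ** P1@[26:26]
pos 27 'e': at 3
pos 28 'c': at 4
pos 29 'd': at 5
pos 30 'd': at 6  ** P0@[25:30]
pos 31 'b': at 7 (fail-walked)  ** P1@[31:31]
pos 32 'a': at 1 (fail-walked)
pos 33 'b': at 2  ** P1@[33:33]
pos 34 'e': at 3
pos 35 'c': at 4
pos 36 'd': at 5
pos 37 'd': at 6  ** P0@[32:37]
pos 38 'a': at 1 (fail-walked)
pos 39 'a': at 1 (fail-walked)
pos 40 'b': at 2  ** P1@[40:40]
pos 41 'e': at 3
pos 42 'c': at 4
pos 43 'd': at 5
pos 44 'd': at 6  ** P0@[39:44]
pos 45 'e': at 0 (fail-walked)
pos 46 'b': at 7  ** P1@[46:46]
pos 47 'c': at 0 (fail-walked)
pos 48 'a': at 1
pos 49 'a': at 1 (fail-walked)
pos 50 'e': at 0 (fail-walked)
pos 51 'b': at 7  ** P1@[51:51]
pos 52 'b': at 7 (fail-walked)  ** P1@[52:52]
pos 53 'a': at 1 (fail-walked)
pos 54 'b': at 2  ** P1@[54:54]
pos 55 'e': at 3
pos 56 'c': at 4
pos 57 'd': at 5
pos 58 'd': at 6  ** P0@[53:58]
pos 59 'c': at 0 (fail-walked)
pos 60 'a': at 1
pos 61 'b': at 2  ** P1@[61:61]
pos 62 'e': at 3
pos 63 'c': at 4
pos 64 'd': at 5
pos 65 'd': at 6  ** P0@[60:65]
pos 66 'd': at 0 (fail-walked)
pos 67 'a': at 1

Result: [[1,1],[3,1],[5,1],[9,0],[11,1],[15,0],[18,1],[22,0],[24,1],[26,1],[30,0],[31,1],[33,1],[37,0],[40,1],[44,0],[46,1],[51,1],[52,1],[54,1],[58,0],[61,1],[65,0]]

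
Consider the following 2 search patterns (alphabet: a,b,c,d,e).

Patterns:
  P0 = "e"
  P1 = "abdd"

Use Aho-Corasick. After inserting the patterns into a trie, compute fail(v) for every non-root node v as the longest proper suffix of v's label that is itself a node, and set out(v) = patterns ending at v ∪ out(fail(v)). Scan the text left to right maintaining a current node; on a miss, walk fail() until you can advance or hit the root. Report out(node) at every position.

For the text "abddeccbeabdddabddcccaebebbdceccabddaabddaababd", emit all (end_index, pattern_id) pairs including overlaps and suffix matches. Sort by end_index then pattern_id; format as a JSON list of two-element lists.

Build:
Trie (insert patterns):
  0='ε' goto a→2 e→1
  1='e' goto ·  [P0 ends]
  2='a' goto b→3
  3='ab' goto d→4
  4='abd' goto d→5
  5='abdd' goto ·  [P1 ends]

BFS fail/out derivation:
  fail(1) 'e': from fail(0)=0 chase 'e': 0 ⇒ 0;  out={0}∪out(0)={0}
  fail(2) 'a': from fail(0)=0 chase 'a': 0 ⇒ 0;  out=∅∪out(0)=∅
  fail(3) 'ab': from fail(2)=0 chase 'b': 0 ⇒ 0;  out=∅∪out(0)=∅
  fail(4) 'abd': from fail(3)=0 chase 'd': 0 ⇒ 0;  out=∅∪out(0)=∅
  fail(5) 'abdd': from fail(4)=0 chase 'd': 0 ⇒ 0;  out={1}∪out(0)={1}

Run:
i=0 'a': node 0→2
i=1 'b': node 2→3
i=2 'd': node 3→4
i=3 'd': node 4→5  ** P1@[0:3]
i=4 'e': node 5→1 ·f  ** P0@[4:4]
i=5 'c': node 1→0 ·f
i=6 'c': node 0→0
i=7 'b': node 0→0
i=8 'e': node 0→1  ** P0@[8:8]
i=9 'a': node 1→2 ·f
i=10 'b': node 2→3
i=11 'd': node 3→4
i=12 'd': node 4→5  ** P1@[9:12]
i=13 'd': node 5→0 ·f
i=14 'a': node 0→2
i=15 'b': node 2→3
i=16 'd': node 3→4
i=17 'd': node 4→5  ** P1@[14:17]
i=18 'c': node 5→0 ·f
i=19 'c': node 0→0
i=20 'c': node 0→0
i=21 'a': node 0→2
i=22 'e': node 2→1 ·f  ** P0@[22:22]
i=23 'b': node 1→0 ·f
i=24 'e': node 0→1  ** P0@[24:24]
i=25 'b': node 1→0 ·f
i=26 'b': node 0→0
i=27 'd': node 0→0
i=28 'c': node 0→0
i=29 'e': node 0→1  ** P0@[29:29]
i=30 'c': node 1→0 ·f
i=31 'c': node 0→0
i=32 'a': node 0→2
i=33 'b': node 2→3
i=34 'd': node 3→4
i=35 'd': node 4→5  ** P1@[32:35]
i=36 'a': node 5→2 ·f
i=37 'a': node 2→2 ·f
i=38 'b': node 2→3
i=39 'd': node 3→4
i=40 'd': node 4→5  ** P1@[37:40]
i=41 'a': node 5→2 ·f
i=42 'a': node 2→2 ·f
i=43 'b': node 2→3
i=44 'a': node 3→2 ·f
i=45 'b': node 2→3
i=46 'd': node 3→4

Matches: [[3,1],[4,0],[8,0],[12,1],[17,1],[22,0],[24,0],[29,0],[35,1],[40,1]]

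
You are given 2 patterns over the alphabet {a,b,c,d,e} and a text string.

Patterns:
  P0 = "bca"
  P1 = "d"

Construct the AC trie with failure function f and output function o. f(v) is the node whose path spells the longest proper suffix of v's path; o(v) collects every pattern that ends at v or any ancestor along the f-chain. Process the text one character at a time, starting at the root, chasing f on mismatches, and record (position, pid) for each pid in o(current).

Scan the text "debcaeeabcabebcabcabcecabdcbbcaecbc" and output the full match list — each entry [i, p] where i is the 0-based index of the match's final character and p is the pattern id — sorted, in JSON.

Build:
Trie nodes:
  n0 'ε': b→1 d→4
  n1 'b': c→2
  n2 'bc': a→3
  n3 'bca': ·  ←P0
  n4 'd': ·  ←P1

BFS fail/out derivation:
  n1('b'): parent n0 fail=0; on 'b' 0 → fail=0;  out ∅∪∅=∅
  n4('d'): parent n0 fail=0; on 'd' 0 → fail=0;  out {1}∪∅={1}
  n2('bc'): parent n1 fail=0; on 'c' 0 → fail=0;  out ∅∪∅=∅
  n3('bca'): parent n2 fail=0; on 'a' 0 → fail=0;  out {0}∪∅={0}

Run:
[0] read 'd'  n0⇒n4  emit P1@[0:0]
[1] read 'e'  n4⇒n0 ·f
[2] read 'b'  n0⇒n1
[3] read 'c'  n1⇒n2
[4] read 'a'  n2⇒n3  emit P0@[2:4]
[5] read 'e'  n3⇒n0 ·f
[6] read 'e'  n0⇒n0
[7] read 'a'  n0⇒n0
[8] read 'b'  n0⇒n1
[9] read 'c'  n1⇒n2
[10] read 'a'  n2⇒n3  emit P0@[8:10]
[11] read 'b'  n3⇒n1 ·f
[12] read 'e'  n1⇒n0 ·f
[13] read 'b'  n0⇒n1
[14] read 'c'  n1⇒n2
[15] read 'a'  n2⇒n3  emit P0@[13:15]
[16] read 'b'  n3⇒n1 ·f
[17] read 'c'  n1⇒n2
[18] read 'a'  n2⇒n3  emit P0@[16:18]
[19] read 'b'  n3⇒n1 ·f
[20] read 'c'  n1⇒n2
[21] read 'e'  n2⇒n0 ·f
[22] read 'c'  n0⇒n0
[23] read 'a'  n0⇒n0
[24] read 'b'  n0⇒n1
[25] read 'd'  n1⇒n4 ·f  emit P1@[25:25]
[26] read 'c'  n4⇒n0 ·f
[27] read 'b'  n0⇒n1
[28] read 'b'  n1⇒n1 ·f
[29] read 'c'  n1⇒n2
[30] read 'a'  n2⇒n3  emit P0@[28:30]
[31] read 'e'  n3⇒n0 ·f
[32] read 'c'  n0⇒n0
[33] read 'b'  n0⇒n1
[34] read 'c'  n1⇒n2

Result: [[0,1],[4,0],[10,0],[15,0],[18,0],[25,1],[30,0]]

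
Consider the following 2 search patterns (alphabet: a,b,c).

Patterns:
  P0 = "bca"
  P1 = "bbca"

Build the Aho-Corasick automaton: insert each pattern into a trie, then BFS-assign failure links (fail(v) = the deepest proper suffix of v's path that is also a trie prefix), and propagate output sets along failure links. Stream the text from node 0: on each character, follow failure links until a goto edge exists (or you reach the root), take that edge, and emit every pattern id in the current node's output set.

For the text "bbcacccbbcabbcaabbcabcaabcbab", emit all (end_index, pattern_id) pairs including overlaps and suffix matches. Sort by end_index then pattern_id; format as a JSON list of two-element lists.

Construct AC machine:
Trie nodes:
  n0 'ε': b→1
  n1 'b': b→4 c→2
  n2 'bc': a→3
  n3 'bca': ·  [P0 ends]
  n4 'bb': c→5
  n5 'bbc': a→6
  n6 'bbca': ·  [P1 ends]

Failure links (BFS by depth):
  fail(1) 'b': from fail(0)=0 chase 'b': 0 ⇒ 0;  out=∅∪out(0)=∅
  fail(2) 'bc': from fail(1)=0 chase 'c': 0 ⇒ 0;  out=∅∪out(0)=∅
  fail(4) 'bb': from fail(1)=0 chase 'b': 0 ⇒ 1;  out=∅∪out(1)=∅
  fail(3) 'bca': from fail(2)=0 chase 'a': 0 ⇒ 0;  out={0}∪out(0)={0}
  fail(5) 'bbc': from fail(4)=1 chase 'c': 1 ⇒ 2;  out=∅∪out(2)=∅
  fail(6) 'bbca': from fail(5)=2 chase 'a': 2 ⇒ 3;  out={1}∪out(3)={0,1}

Run:
i=0 'b': node 0→1
i=1 'b': node 1→4
i=2 'c': node 4→5
i=3 'a': node 5→6  → match P0@[1:3],P1@[0:3]
i=4 'c': node 6→0 (fail-walked)
i=5 'c': node 0→0
i=6 'c': node 0→0
i=7 'b': node 0→1
i=8 'b': node 1→4
i=9 'c': node 4→5
i=10 'a': node 5→6  → match P0@[8:10],P1@[7:10]
i=11 'b': node 6→1 (fail-walked)
i=12 'b': node 1→4
i=13 'c': node 4→5
i=14 'a': node 5→6  → match P0@[12:14],P1@[11:14]
i=15 'a': node 6→0 (fail-walked)
i=16 'b': node 0→1
i=17 'b': node 1→4
i=18 'c': node 4→5
i=19 'a': node 5→6  → match P0@[17:19],P1@[16:19]
i=20 'b': node 6→1 (fail-walked)
i=21 'c': node 1→2
i=22 'a': node 2→3  → match P0@[20:22]
i=23 'a': node 3→0 (fail-walked)
i=24 'b': node 0→1
i=25 'c': node 1→2
i=26 'b': node 2→1 (fail-walked)
i=27 'a': node 1→0 (fail-walked)
i=28 'b': node 0→1

Matches: [[3,0],[3,1],[10,0],[10,1],[14,0],[14,1],[19,0],[19,1],[22,0]]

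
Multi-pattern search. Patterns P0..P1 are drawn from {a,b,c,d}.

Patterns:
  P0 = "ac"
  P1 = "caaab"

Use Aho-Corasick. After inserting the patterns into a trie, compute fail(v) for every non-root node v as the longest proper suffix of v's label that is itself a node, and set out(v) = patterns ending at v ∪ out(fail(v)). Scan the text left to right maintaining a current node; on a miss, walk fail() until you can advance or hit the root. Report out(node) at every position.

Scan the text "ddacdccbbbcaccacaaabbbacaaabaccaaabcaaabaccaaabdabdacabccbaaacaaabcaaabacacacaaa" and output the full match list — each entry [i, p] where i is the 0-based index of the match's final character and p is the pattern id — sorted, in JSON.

Build:
Trie (insert patterns):
  0='ε' goto a→1 c→3
  1='a' goto c→2
  2='ac' goto ·  [P0 ends]
  3='c' goto a→4
  4='ca' goto a→5
  5='caa' goto a→6
  6='caaa' goto b→7
  7='caaab' goto ·  [P1 ends]

BFS fail/out derivation:
  n1('a'): parent n0 fail=0; on 'a' 0 → fail=0;  out ∅∪∅=∅
  n3('c'): parent n0 fail=0; on 'c' 0 → fail=0;  out ∅∪∅=∅
  n2('ac'): parent n1 fail=0; on 'c' 0 → fail=3;  out {0}∪∅={0}
  n4('ca'): parent n3 fail=0; on 'a' 0 → fail=1;  out ∅∪∅=∅
  n5('caa'): parent n4 fail=1; on 'a' 1→0 → fail=1;  out ∅∪∅=∅
  n6('caaa'): parent n5 fail=1; on 'a' 1→0 → fail=1;  out ∅∪∅=∅
  n7('caaab'): parent n6 fail=1; on 'b' 1→0 → fail=0;  out {1}∪∅={1}

Run:
pos 0 'd': at 0
pos 1 'd': at 0
pos 2 'a': at 1
pos 3 'c': at 2  → match P0@[2:3]
pos 4 'd': at 0 (via fail)
pos 5 'c': at 3
pos 6 'c': at 3 (via fail)
pos 7 'b': at 0 (via fail)
pos 8 'b': at 0
pos 9 'b': at 0
pos 10 'c': at 3
pos 11 'a': at 4
pos 12 'c': at 2 (via fail)  → match P0@[11:12]
pos 13 'c': at 3 (via fail)
pos 14 'a': at 4
pos 15 'c': at 2 (via fail)  → match P0@[14:15]
pos 16 'a': at 4 (via fail)
pos 17 'a': at 5
pos 18 'a': at 6
pos 19 'b': at 7  → match P1@[15:19]
pos 20 'b': at 0 (via fail)
pos 21 'b': at 0
pos 22 'a': at 1
pos 23 'c': at 2  → match P0@[22:23]
pos 24 'a': at 4 (via fail)
pos 25 'a': at 5
pos 26 'a': at 6
pos 27 'b': at 7  → match P1@[23:27]
pos 28 'a': at 1 (via fail)
pos 29 'c': at 2  → match P0@[28:29]
pos 30 'c': at 3 (via fail)
pos 31 'a': at 4
pos 32 'a': at 5
pos 33 'a': at 6
pos 34 'b': at 7  → match P1@[30:34]
pos 35 'c': at 3 (via fail)
pos 36 'a': at 4
pos 37 'a': at 5
pos 38 'a': at 6
pos 39 'b': at 7  → match P1@[35:39]
pos 40 'a': at 1 (via fail)
pos 41 'c': at 2  → match P0@[40:41]
pos 42 'c': at 3 (via fail)
pos 43 'a': at 4
pos 44 'a': at 5
pos 45 'a': at 6
pos 46 'b': at 7  → match P1@[42:46]
pos 47 'd': at 0 (via fail)
pos 48 'a': at 1
pos 49 'b': at 0 (via fail)
pos 50 'd': at 0
pos 51 'a': at 1
pos 52 'c': at 2  → match P0@[51:52]
pos 53 'a': at 4 (via fail)
pos 54 'b': at 0 (via fail)
pos 55 'c': at 3
pos 56 'c': at 3 (via fail)
pos 57 'b': at 0 (via fail)
pos 58 'a': at 1
pos 59 'a': at 1 (via fail)
pos 60 'a': at 1 (via fail)
pos 61 'c': at 2  → match P0@[60:61]
pos 62 'a': at 4 (via fail)
pos 63 'a': at 5
pos 64 'a': at 6
pos 65 'b': at 7  → match P1@[61:65]
pos 66 'c': at 3 (via fail)
pos 67 'a': at 4
pos 68 'a': at 5
pos 69 'a': at 6
pos 70 'b': at 7  → match P1@[66:70]
pos 71 'a': at 1 (via fail)
pos 72 'c': at 2  → match P0@[71:72]
pos 73 'a': at 4 (via fail)
pos 74 'c': at 2 (via fail)  → match P0@[73:74]
pos 75 'a': at 4 (via fail)
pos 76 'c': at 2 (via fail)  → match P0@[75:76]
pos 77 'a': at 4 (via fail)
pos 78 'a': at 5
pos 79 'a': at 6

All matches (sorted): [[3,0],[12,0],[15,0],[19,1],[23,0],[27,1],[29,0],[34,1],[39,1],[41,0],[46,1],[52,0],[61,0],[65,1],[70,1],[72,0],[74,0],[76,0]]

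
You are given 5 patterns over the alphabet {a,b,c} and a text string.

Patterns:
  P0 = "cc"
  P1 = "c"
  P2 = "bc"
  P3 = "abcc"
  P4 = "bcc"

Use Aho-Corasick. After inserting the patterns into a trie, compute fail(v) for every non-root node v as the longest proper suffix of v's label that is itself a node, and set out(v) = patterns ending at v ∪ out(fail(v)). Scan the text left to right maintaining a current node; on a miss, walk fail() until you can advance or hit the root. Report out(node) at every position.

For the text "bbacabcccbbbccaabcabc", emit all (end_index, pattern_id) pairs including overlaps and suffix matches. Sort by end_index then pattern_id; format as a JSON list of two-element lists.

Construct AC machine:
Trie (insert patterns):
  0='ε' goto a→5 b→3 c→1
  1='c' goto c→2  ←P1
  2='cc' goto ·  ←P0
  3='b' goto c→4
  4='bc' goto c→9  ←P2
  5='a' goto b→6
  6='ab' goto c→7
  7='abc' goto c→8
  8='abcc' goto ·  ←P3
  9='bcc' goto ·  ←P4

BFS fail/out derivation:
  n1('c'): parent n0 fail=0; on 'c' 0 → fail=0;  out {1}∪∅={1}
  n3('b'): parent n0 fail=0; on 'b' 0 → fail=0;  out ∅∪∅=∅
  n5('a'): parent n0 fail=0; on 'a' 0 → fail=0;  out ∅∪∅=∅
  n2('cc'): parent n1 fail=0; on 'c' 0 → fail=1;  out {0}∪{1}={0,1}
  n4('bc'): parent n3 fail=0; on 'c' 0 → fail=1;  out {2}∪{1}={1,2}
  n6('ab'): parent n5 fail=0; on 'b' 0 → fail=3;  out ∅∪∅=∅
  n7('abc'): parent n6 fail=3; on 'c' 3 → fail=4;  out ∅∪{1,2}={1,2}
  n9('bcc'): parent n4 fail=1; on 'c' 1 → fail=2;  out {4}∪{0,1}={0,1,4}
  n8('abcc'): parent n7 fail=4; on 'c' 4 → fail=9;  out {3}∪{0,1,4}={0,1,3,4}

Scan:
[0] read 'b'  n0⇒n3
[1] read 'b'  n3⇒n3 (fail-walked)
[2] read 'a'  n3⇒n5 (fail-walked)
[3] read 'c'  n5⇒n1 (fail-walked)  → match P1@[3:3]
[4] read 'a'  n1⇒n5 (fail-walked)
[5] read 'b'  n5⇒n6
[6] read 'c'  n6⇒n7  → match P1@[6:6],P2@[5:6]
[7] read 'c'  n7⇒n8  → match P0@[6:7],P1@[7:7],P3@[4:7],P4@[5:7]
[8] read 'c'  n8⇒n2 (fail-walked)  → match P0@[7:8],P1@[8:8]
[9] read 'b'  n2⇒n3 (fail-walked)
[10] read 'b'  n3⇒n3 (fail-walked)
[11] read 'b'  n3⇒n3 (fail-walked)
[12] read 'c'  n3⇒n4  → match P1@[12:12],P2@[11:12]
[13] read 'c'  n4⇒n9  → match P0@[12:13],P1@[13:13],P4@[11:13]
[14] read 'a'  n9⇒n5 (fail-walked)
[15] read 'a'  n5⇒n5 (fail-walked)
[16] read 'b'  n5⇒n6
[17] read 'c'  n6⇒n7  → match P1@[17:17],P2@[16:17]
[18] read 'a'  n7⇒n5 (fail-walked)
[19] read 'b'  n5⇒n6
[20] read 'c'  n6⇒n7  → match P1@[20:20],P2@[19:20]

Matches: [[3,1],[6,1],[6,2],[7,0],[7,1],[7,3],[7,4],[8,0],[8,1],[12,1],[12,2],[13,0],[13,1],[13,4],[17,1],[17,2],[20,1],[20,2]]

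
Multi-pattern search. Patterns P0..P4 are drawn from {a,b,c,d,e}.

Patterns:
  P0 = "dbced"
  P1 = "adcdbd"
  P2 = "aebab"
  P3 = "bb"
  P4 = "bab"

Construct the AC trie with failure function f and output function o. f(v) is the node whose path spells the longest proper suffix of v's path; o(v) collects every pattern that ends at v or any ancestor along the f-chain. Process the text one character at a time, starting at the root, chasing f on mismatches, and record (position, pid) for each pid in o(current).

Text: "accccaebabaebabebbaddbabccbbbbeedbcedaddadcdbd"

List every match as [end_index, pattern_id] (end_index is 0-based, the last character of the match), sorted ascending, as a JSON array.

Construct AC machine:
Trie (insert patterns):
  0='ε' goto a→6 b→16 d→1
  1='d' goto b→2
  2='db' goto c→3
  3='dbc' goto e→4
  4='dbce' goto d→5
  5='dbced' goto ·  [P0 ends]
  6='a' goto d→7 e→12
  7='ad' goto c→8
  8='adc' goto d→9
  9='adcd' goto b→10
  10='adcdb' goto d→11
  11='adcdbd' goto ·  [P1 ends]
  12='ae' goto b→13
  13='aeb' goto a→14
  14='aeba' goto b→15
  15='aebab' goto ·  [P2 ends]
  16='b' goto a→18 b→17
  17='bb' goto ·  [P3 ends]
  18='ba' goto b→19
  19='bab' goto ·  [P4 ends]

BFS fail/out derivation:
  fail(1) 'd': from fail(0)=0 chase 'd': 0 ⇒ 0;  out=∅∪out(0)=∅
  fail(6) 'a': from fail(0)=0 chase 'a': 0 ⇒ 0;  out=∅∪out(0)=∅
  fail(16) 'b': from fail(0)=0 chase 'b': 0 ⇒ 0;  out=∅∪out(0)=∅
  fail(2) 'db': from fail(1)=0 chase 'b': 0 ⇒ 16;  out=∅∪out(16)=∅
  fail(7) 'ad': from fail(6)=0 chase 'd': 0 ⇒ 1;  out=∅∪out(1)=∅
  fail(12) 'ae': from fail(6)=0 chase 'e': 0 ⇒ 0;  out=∅∪out(0)=∅
  fail(17) 'bb': from fail(16)=0 chase 'b': 0 ⇒ 16;  out={3}∪out(16)={3}
  fail(18) 'ba': from fail(16)=0 chase 'a': 0 ⇒ 6;  out=∅∪out(6)=∅
  fail(3) 'dbc': from fail(2)=16 chase 'c': 16→0 ⇒ 0;  out=∅∪out(0)=∅
  fail(8) 'adc': from fail(7)=1 chase 'c': 1→0 ⇒ 0;  out=∅∪out(0)=∅
  fail(13) 'aeb': from fail(12)=0 chase 'b': 0 ⇒ 16;  out=∅∪out(16)=∅
  fail(19) 'bab': from fail(18)=6 chase 'b': 6→0 ⇒ 16;  out={4}∪out(16)={4}
  fail(4) 'dbce': from fail(3)=0 chase 'e': 0 ⇒ 0;  out=∅∪out(0)=∅
  fail(9) 'adcd': from fail(8)=0 chase 'd': 0 ⇒ 1;  out=∅∪out(1)=∅
  fail(14) 'aeba': from fail(13)=16 chase 'a': 16 ⇒ 18;  out=∅∪out(18)=∅
  fail(5) 'dbced': from fail(4)=0 chase 'd': 0 ⇒ 1;  out={0}∪out(1)={0}
  fail(10) 'adcdb': from fail(9)=1 chase 'b': 1 ⇒ 2;  out=∅∪out(2)=∅
  fail(15) 'aebab': from fail(14)=18 chase 'b': 18 ⇒ 19;  out={2}∪out(19)={2,4}
  fail(11) 'adcdbd': from fail(10)=2 chase 'd': 2→16→0 ⇒ 1;  out={1}∪out(1)={1}

Run:
[0] read 'a'  n0⇒n6
[1] read 'c'  n6⇒n0 (via fail)
[2] read 'c'  n0⇒n0
[3] read 'c'  n0⇒n0
[4] read 'c'  n0⇒n0
[5] read 'a'  n0⇒n6
[6] read 'e'  n6⇒n12
[7] read 'b'  n12⇒n13
[8] read 'a'  n13⇒n14
[9] read 'b'  n14⇒n15  ** P2@[5:9],P4@[7:9]
[10] read 'a'  n15⇒n18 (via fail)
[11] read 'e'  n18⇒n12 (via fail)
[12] read 'b'  n12⇒n13
[13] read 'a'  n13⇒n14
[14] read 'b'  n14⇒n15  ** P2@[10:14],P4@[12:14]
[15] read 'e'  n15⇒n0 (via fail)
[16] read 'b'  n0⇒n16
[17] read 'b'  n16⇒n17  ** P3@[16:17]
[18] read 'a'  n17⇒n18 (via fail)
[19] read 'd'  n18⇒n7 (via fail)
[20] read 'd'  n7⇒n1 (via fail)
[21] read 'b'  n1⇒n2
[22] read 'a'  n2⇒n18 (via fail)
[23] read 'b'  n18⇒n19  ** P4@[21:23]
[24] read 'c'  n19⇒n0 (via fail)
[25] read 'c'  n0⇒n0
[26] read 'b'  n0⇒n16
[27] read 'b'  n16⇒n17  ** P3@[26:27]
[28] read 'b'  n17⇒n17 (via fail)  ** P3@[27:28]
[29] read 'b'  n17⇒n17 (via fail)  ** P3@[28:29]
[30] read 'e'  n17⇒n0 (via fail)
[31] read 'e'  n0⇒n0
[32] read 'd'  n0⇒n1
[33] read 'b'  n1⇒n2
[34] read 'c'  n2⇒n3
[35] read 'e'  n3⇒n4
[36] read 'd'  n4⇒n5  ** P0@[32:36]
[37] read 'a'  n5⇒n6 (via fail)
[38] read 'd'  n6⇒n7
[39] read 'd'  n7⇒n1 (via fail)
[40] read 'a'  n1⇒n6 (via fail)
[41] read 'd'  n6⇒n7
[42] read 'c'  n7⇒n8
[43] read 'd'  n8⇒n9
[44] read 'b'  n9⇒n10
[45] read 'd'  n10⇒n11  ** P1@[40:45]

Matches: [[9,2],[9,4],[14,2],[14,4],[17,3],[23,4],[27,3],[28,3],[29,3],[36,0],[45,1]]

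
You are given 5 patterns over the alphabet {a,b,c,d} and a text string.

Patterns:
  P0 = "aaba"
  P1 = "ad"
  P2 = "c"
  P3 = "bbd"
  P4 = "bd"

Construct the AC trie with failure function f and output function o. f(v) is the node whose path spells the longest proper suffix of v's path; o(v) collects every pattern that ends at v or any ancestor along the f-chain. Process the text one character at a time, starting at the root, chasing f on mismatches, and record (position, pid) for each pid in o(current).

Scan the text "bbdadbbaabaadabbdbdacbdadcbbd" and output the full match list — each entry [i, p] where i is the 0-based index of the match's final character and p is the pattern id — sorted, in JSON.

Build:
Trie (insert patterns):
  0='ε' goto a→1 b→7 c→6
  1='a' goto a→2 d→5
  2='aa' goto b→3
  3='aab' goto a→4
  4='aaba' goto ·  ←P0
  5='ad' goto ·  ←P1
  6='c' goto ·  ←P2
  7='b' goto b→8 d→10
  8='bb' goto d→9
  9='bbd' goto ·  ←P3
  10='bd' goto ·  ←P4

Failure links (BFS by depth):
  n1('a'): parent n0 fail=0; on 'a' 0 → fail=0;  out ∅∪∅=∅
  n6('c'): parent n0 fail=0; on 'c' 0 → fail=0;  out {2}∪∅={2}
  n7('b'): parent n0 fail=0; on 'b' 0 → fail=0;  out ∅∪∅=∅
  n2('aa'): parent n1 fail=0; on 'a' 0 → fail=1;  out ∅∪∅=∅
  n5('ad'): parent n1 fail=0; on 'd' 0 → fail=0;  out {1}∪∅={1}
  n8('bb'): parent n7 fail=0; on 'b' 0 → fail=7;  out ∅∪∅=∅
  n10('bd'): parent n7 fail=0; on 'd' 0 → fail=0;  out {4}∪∅={4}
  n3('aab'): parent n2 fail=1; on 'b' 1→0 → fail=7;  out ∅∪∅=∅
  n9('bbd'): parent n8 fail=7; on 'd' 7 → fail=10;  out {3}∪{4}={3,4}
  n4('aaba'): parent n3 fail=7; on 'a' 7→0 → fail=1;  out {0}∪∅={0}

Text stream:
i=0 'b': node 0→7
i=1 'b': node 7→8
i=2 'd': node 8→9  emit P3@[0:2],P4@[1:2]
i=3 'a': node 9→1 (fail-walked)
i=4 'd': node 1→5  emit P1@[3:4]
i=5 'b': node 5→7 (fail-walked)
i=6 'b': node 7→8
i=7 'a': node 8→1 (fail-walked)
i=8 'a': node 1→2
i=9 'b': node 2→3
i=10 'a': node 3→4  emit P0@[7:10]
i=11 'a': node 4→2 (fail-walked)
i=12 'd': node 2→5 (fail-walked)  emit P1@[11:12]
i=13 'a': node 5→1 (fail-walked)
i=14 'b': node 1→7 (fail-walked)
i=15 'b': node 7→8
i=16 'd': node 8→9  emit P3@[14:16],P4@[15:16]
i=17 'b': node 9→7 (fail-walked)
i=18 'd': node 7→10  emit P4@[17:18]
i=19 'a': node 10→1 (fail-walked)
i=20 'c': node 1→6 (fail-walked)  emit P2@[20:20]
i=21 'b': node 6→7 (fail-walked)
i=22 'd': node 7→10  emit P4@[21:22]
i=23 'a': node 10→1 (fail-walked)
i=24 'd': node 1→5  emit P1@[23:24]
i=25 'c': node 5→6 (fail-walked)  emit P2@[25:25]
i=26 'b': node 6→7 (fail-walked)
i=27 'b': node 7→8
i=28 'd': node 8→9  emit P3@[26:28],P4@[27:28]

Result: [[2,3],[2,4],[4,1],[10,0],[12,1],[16,3],[16,4],[18,4],[20,2],[22,4],[24,1],[25,2],[28,3],[28,4]]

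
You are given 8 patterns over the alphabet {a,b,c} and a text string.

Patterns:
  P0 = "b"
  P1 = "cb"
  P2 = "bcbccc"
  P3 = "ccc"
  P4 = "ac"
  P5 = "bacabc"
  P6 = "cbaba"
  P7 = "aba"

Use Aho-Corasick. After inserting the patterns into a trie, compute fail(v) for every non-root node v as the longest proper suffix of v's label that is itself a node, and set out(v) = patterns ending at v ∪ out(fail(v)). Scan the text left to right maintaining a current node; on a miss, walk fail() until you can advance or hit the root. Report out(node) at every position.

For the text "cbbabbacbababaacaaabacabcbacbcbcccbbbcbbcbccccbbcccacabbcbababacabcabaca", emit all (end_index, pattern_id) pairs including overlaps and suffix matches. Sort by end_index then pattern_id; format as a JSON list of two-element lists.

Build:
Trie nodes:
  0='ε' goto a→11 b→1 c→2
  1='b' goto a→13 c→4  ←P0
  2='c' goto b→3 c→9
  3='cb' goto a→18  ←P1
  4='bc' goto b→5
  5='bcb' goto c→6
  6='bcbc' goto c→7
  7='bcbcc' goto c→8
  8='bcbccc' goto ·  ←P2
  9='cc' goto c→10
  10='ccc' goto ·  ←P3
  11='a' goto b→21 c→12
  12='ac' goto ·  ←P4
  13='ba' goto c→14
  14='bac' goto a→15
  15='baca' goto b→16
  16='bacab' goto c→17
  17='bacabc' goto ·  ←P5
  18='cba' goto b→19
  19='cbab' goto a→20
  20='cbaba' goto ·  ←P6
  21='ab' goto a→22
  22='aba' goto ·  ←P7

BFS fail/out derivation:
  fail(1) 'b': from fail(0)=0 chase 'b': 0 ⇒ 0;  out={0}∪out(0)={0}
  fail(2) 'c': from fail(0)=0 chase 'c': 0 ⇒ 0;  out=∅∪out(0)=∅
  fail(11) 'a': from fail(0)=0 chase 'a': 0 ⇒ 0;  out=∅∪out(0)=∅
  fail(3) 'cb': from fail(2)=0 chase 'b': 0 ⇒ 1;  out={1}∪out(1)={0,1}
  fail(4) 'bc': from fail(1)=0 chase 'c': 0 ⇒ 2;  out=∅∪out(2)=∅
  fail(9) 'cc': from fail(2)=0 chase 'c': 0 ⇒ 2;  out=∅∪out(2)=∅
  fail(12) 'ac': from fail(11)=0 chase 'c': 0 ⇒ 2;  out={4}∪out(2)={4}
  fail(13) 'ba': from fail(1)=0 chase 'a': 0 ⇒ 11;  out=∅∪out(11)=∅
  fail(21) 'ab': from fail(11)=0 chase 'b': 0 ⇒ 1;  out=∅∪out(1)={0}
  fail(5) 'bcb': from fail(4)=2 chase 'b': 2 ⇒ 3;  out=∅∪out(3)={0,1}
  fail(10) 'ccc': from fail(9)=2 chase 'c': 2 ⇒ 9;  out={3}∪out(9)={3}
  fail(14) 'bac': from fail(13)=11 chase 'c': 11 ⇒ 12;  out=∅∪out(12)={4}
  fail(18) 'cba': from fail(3)=1 chase 'a': 1 ⇒ 13;  out=∅∪out(13)=∅
  fail(22) 'aba': from fail(21)=1 chase 'a': 1 ⇒ 13;  out={7}∪out(13)={7}
  fail(6) 'bcbc': from fail(5)=3 chase 'c': 3→1 ⇒ 4;  out=∅∪out(4)=∅
  fail(15) 'baca': from fail(14)=12 chase 'a': 12→2→0 ⇒ 11;  out=∅∪out(11)=∅
  fail(19) 'cbab': from fail(18)=13 chase 'b': 13→11 ⇒ 21;  out=∅∪out(21)={0}
  fail(7) 'bcbcc': from fail(6)=4 chase 'c': 4→2 ⇒ 9;  out=∅∪out(9)=∅
  fail(16) 'bacab': from fail(15)=11 chase 'b': 11 ⇒ 21;  out=∅∪out(21)={0}
  fail(20) 'cbaba': from fail(19)=21 chase 'a': 21 ⇒ 22;  out={6}∪out(22)={6,7}
  fail(8) 'bcbccc': from fail(7)=9 chase 'c': 9 ⇒ 10;  out={2}∪out(10)={2,3}
  fail(17) 'bacabc': from fail(16)=21 chase 'c': 21→1 ⇒ 4;  out={5}∪out(4)={5}

Scan:
pos 0 'c': at 2
pos 1 'b': at 3  → match P0@[1:1],P1@[0:1]
pos 2 'b': at 1 (via fail)  → match P0@[2:2]
pos 3 'a': at 13
pos 4 'b': at 21 (via fail)  → match P0@[4:4]
pos 5 'b': at 1 (via fail)  → match P0@[5:5]
pos 6 'a': at 13
pos 7 'c': at 14  → match P4@[6:7]
pos 8 'b': at 3 (via fail)  → match P0@[8:8],P1@[7:8]
pos 9 'a': at 18
pos 10 'b': at 19  → match P0@[10:10]
pos 11 'a': at 20  → match P6@[7:11],P7@[9:11]
pos 12 'b': at 21 (via fail)  → match P0@[12:12]
pos 13 'a': at 22  → match P7@[11:13]
pos 14 'a': at 11 (via fail)
pos 15 'c': at 12  → match P4@[14:15]
pos 16 'a': at 11 (via fail)
pos 17 'a': at 11 (via fail)
pos 18 'a': at 11 (via fail)
pos 19 'b': at 21  → match P0@[19:19]
pos 20 'a': at 22  → match P7@[18:20]
pos 21 'c': at 14 (via fail)  → match P4@[20:21]
pos 22 'a': at 15
pos 23 'b': at 16  → match P0@[23:23]
pos 24 'c': at 17  → match P5@[19:24]
pos 25 'b': at 5 (via fail)  → match P0@[25:25],P1@[24:25]
pos 26 'a': at 18 (via fail)
pos 27 'c': at 14 (via fail)  → match P4@[26:27]
pos 28 'b': at 3 (via fail)  → match P0@[28:28],P1@[27:28]
pos 29 'c': at 4 (via fail)
pos 30 'b': at 5  → match P0@[30:30],P1@[29:30]
pos 31 'c': at 6
pos 32 'c': at 7
pos 33 'c': at 8  → match P2@[28:33],P3@[31:33]
pos 34 'b': at 3 (via fail)  → match P0@[34:34],P1@[33:34]
pos 35 'b': at 1 (via fail)  → match P0@[35:35]
pos 36 'b': at 1 (via fail)  → match P0@[36:36]
pos 37 'c': at 4
pos 38 'b': at 5  → match P0@[38:38],P1@[37:38]
pos 39 'b': at 1 (via fail)  → match P0@[39:39]
pos 40 'c': at 4
pos 41 'b': at 5  → match P0@[41:41],P1@[40:41]
pos 42 'c': at 6
pos 43 'c': at 7
pos 44 'c': at 8  → match P2@[39:44],P3@[42:44]
pos 45 'c': at 10 (via fail)  → match P3@[43:45]
pos 46 'b': at 3 (via fail)  → match P0@[46:46],P1@[45:46]
pos 47 'b': at 1 (via fail)  → match P0@[47:47]
pos 48 'c': at 4
pos 49 'c': at 9 (via fail)
pos 50 'c': at 10  → match P3@[48:50]
pos 51 'a': at 11 (via fail)
pos 52 'c': at 12  → match P4@[51:52]
pos 53 'a': at 11 (via fail)
pos 54 'b': at 21  → match P0@[54:54]
pos 55 'b': at 1 (via fail)  → match P0@[55:55]
pos 56 'c': at 4
pos 57 'b': at 5  → match P0@[57:57],P1@[56:57]
pos 58 'a': at 18 (via fail)
pos 59 'b': at 19  → match P0@[59:59]
pos 60 'a': at 20  → match P6@[56:60],P7@[58:60]
pos 61 'b': at 21 (via fail)  → match P0@[61:61]
pos 62 'a': at 22  → match P7@[60:62]
pos 63 'c': at 14 (via fail)  → match P4@[62:63]
pos 64 'a': at 15
pos 65 'b': at 16  → match P0@[65:65]
pos 66 'c': at 17  → match P5@[61:66]
pos 67 'a': at 11 (via fail)
pos 68 'b': at 21  → match P0@[68:68]
pos 69 'a': at 22  → match P7@[67:69]
pos 70 'c': at 14 (via fail)  → match P4@[69:70]
pos 71 'a': at 15

Matches: [[1,0],[1,1],[2,0],[4,0],[5,0],[7,4],[8,0],[8,1],[10,0],[11,6],[11,7],[12,0],[13,7],[15,4],[19,0],[20,7],[21,4],[23,0],[24,5],[25,0],[25,1],[27,4],[28,0],[28,1],[30,0],[30,1],[33,2],[33,3],[34,0],[34,1],[35,0],[36,0],[38,0],[38,1],[39,0],[41,0],[41,1],[44,2],[44,3],[45,3],[46,0],[46,1],[47,0],[50,3],[52,4],[54,0],[55,0],[57,0],[57,1],[59,0],[60,6],[60,7],[61,0],[62,7],[63,4],[65,0],[66,5],[68,0],[69,7],[70,4]]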